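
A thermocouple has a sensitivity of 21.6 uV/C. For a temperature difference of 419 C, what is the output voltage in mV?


The thermocouple output V = sensitivity * dT.
V = 21.6 uV/C * 419 C
V = 9050.4 uV
V = 9.05 mV

9.05 mV


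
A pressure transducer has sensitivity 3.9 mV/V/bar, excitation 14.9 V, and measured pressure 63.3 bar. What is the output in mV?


Output = sensitivity * Vex * P.
Vout = 3.9 * 14.9 * 63.3
Vout = 58.11 * 63.3
Vout = 3678.36 mV

3678.36 mV


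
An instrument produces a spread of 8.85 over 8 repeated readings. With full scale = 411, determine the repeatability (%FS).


Repeatability = (spread / full scale) * 100%.
R = (8.85 / 411) * 100
R = 2.153 %FS

2.153 %FS


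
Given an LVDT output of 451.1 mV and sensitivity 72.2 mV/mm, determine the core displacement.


Displacement = Vout / sensitivity.
d = 451.1 / 72.2
d = 6.248 mm

6.248 mm


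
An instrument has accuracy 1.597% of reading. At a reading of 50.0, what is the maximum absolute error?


Absolute error = (accuracy% / 100) * reading.
Error = (1.597 / 100) * 50.0
Error = 0.01597 * 50.0
Error = 0.7985

0.7985


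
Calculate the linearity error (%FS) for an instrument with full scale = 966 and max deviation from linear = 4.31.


Linearity error = (max deviation / full scale) * 100%.
Linearity = (4.31 / 966) * 100
Linearity = 0.446 %FS

0.446 %FS


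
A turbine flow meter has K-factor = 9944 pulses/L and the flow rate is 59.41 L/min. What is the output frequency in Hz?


Frequency = K * Q / 60 (converting L/min to L/s).
f = 9944 * 59.41 / 60
f = 590773.04 / 60
f = 9846.22 Hz

9846.22 Hz


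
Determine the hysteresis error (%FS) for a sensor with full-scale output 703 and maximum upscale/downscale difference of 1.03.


Hysteresis = (max difference / full scale) * 100%.
H = (1.03 / 703) * 100
H = 0.147 %FS

0.147 %FS


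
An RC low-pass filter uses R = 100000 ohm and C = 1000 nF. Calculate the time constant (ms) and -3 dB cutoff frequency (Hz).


Time constant: tau = R * C.
tau = 100000 * 1.00e-06 = 0.1 s
tau = 100.0 ms
Cutoff frequency: fc = 1 / (2*pi*R*C).
fc = 1 / (2*pi*0.1) = 1.59 Hz

tau = 100.0 ms, fc = 1.59 Hz


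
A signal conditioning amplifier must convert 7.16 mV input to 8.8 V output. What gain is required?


Gain = Vout / Vin (converting to same units).
G = 8.8 V / 7.16 mV
G = 8800.0 mV / 7.16 mV
G = 1229.05

1229.05


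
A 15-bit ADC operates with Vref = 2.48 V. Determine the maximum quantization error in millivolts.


The maximum quantization error is +/- LSB/2.
LSB = Vref / 2^n = 2.48 / 32768 = 7.568e-05 V
Max error = LSB / 2 = 7.568e-05 / 2 = 3.784e-05 V
Max error = 0.0378 mV

0.0378 mV


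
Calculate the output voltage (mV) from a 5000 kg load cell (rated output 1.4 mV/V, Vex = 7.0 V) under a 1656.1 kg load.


Vout = rated_output * Vex * (load / capacity).
Vout = 1.4 * 7.0 * (1656.1 / 5000)
Vout = 1.4 * 7.0 * 0.33122
Vout = 3.246 mV

3.246 mV


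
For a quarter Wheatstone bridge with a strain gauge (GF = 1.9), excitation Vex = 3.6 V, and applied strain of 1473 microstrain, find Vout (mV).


Quarter bridge output: Vout = (GF * epsilon * Vex) / 4.
Vout = (1.9 * 1473e-6 * 3.6) / 4
Vout = 0.01007532 / 4 V
Vout = 0.00251883 V = 2.5188 mV

2.5188 mV


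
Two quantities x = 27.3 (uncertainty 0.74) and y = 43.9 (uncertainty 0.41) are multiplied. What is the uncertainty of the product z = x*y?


For a product z = x*y, the relative uncertainty is:
uz/z = sqrt((ux/x)^2 + (uy/y)^2)
Relative uncertainties: ux/x = 0.74/27.3 = 0.027106
uy/y = 0.41/43.9 = 0.009339
z = 27.3 * 43.9 = 1198.5
uz = 1198.5 * sqrt(0.027106^2 + 0.009339^2) = 34.36

34.36


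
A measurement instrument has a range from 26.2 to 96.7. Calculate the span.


Span = upper range - lower range.
Span = 96.7 - (26.2)
Span = 70.5

70.5


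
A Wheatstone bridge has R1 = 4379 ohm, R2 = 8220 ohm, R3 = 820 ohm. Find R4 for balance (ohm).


At balance: R1*R4 = R2*R3, so R4 = R2*R3/R1.
R4 = 8220 * 820 / 4379
R4 = 6740400 / 4379
R4 = 1539.26 ohm

1539.26 ohm


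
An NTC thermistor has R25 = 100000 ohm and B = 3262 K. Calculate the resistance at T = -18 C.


NTC thermistor equation: Rt = R25 * exp(B * (1/T - 1/T25)).
T in Kelvin: 255.15 K, T25 = 298.15 K
1/T - 1/T25 = 1/255.15 - 1/298.15 = 0.00056525
B * (1/T - 1/T25) = 3262 * 0.00056525 = 1.8438
Rt = 100000 * exp(1.8438) = 632073.1 ohm

632073.1 ohm


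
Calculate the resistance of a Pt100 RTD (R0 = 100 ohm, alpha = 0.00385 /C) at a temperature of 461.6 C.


The RTD equation: Rt = R0 * (1 + alpha * T).
Rt = 100 * (1 + 0.00385 * 461.6)
Rt = 100 * (1 + 1.77716)
Rt = 100 * 2.77716
Rt = 277.716 ohm

277.716 ohm


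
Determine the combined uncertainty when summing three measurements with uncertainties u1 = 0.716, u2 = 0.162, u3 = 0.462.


For a sum of independent quantities, uc = sqrt(u1^2 + u2^2 + u3^2).
uc = sqrt(0.716^2 + 0.162^2 + 0.462^2)
uc = sqrt(0.512656 + 0.026244 + 0.213444)
uc = 0.8674

0.8674


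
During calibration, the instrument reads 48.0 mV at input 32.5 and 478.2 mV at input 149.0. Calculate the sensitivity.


Sensitivity = (y2 - y1) / (x2 - x1).
S = (478.2 - 48.0) / (149.0 - 32.5)
S = 430.2 / 116.5
S = 3.6927 mV/unit

3.6927 mV/unit


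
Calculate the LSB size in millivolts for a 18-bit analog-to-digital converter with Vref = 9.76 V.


The resolution (LSB) of an ADC is Vref / 2^n.
LSB = 9.76 / 2^18
LSB = 9.76 / 262144
LSB = 3.723e-05 V = 0.03723145 mV

0.03723145 mV


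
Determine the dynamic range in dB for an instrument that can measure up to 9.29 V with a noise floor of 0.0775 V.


Dynamic range = 20 * log10(Vmax / Vnoise).
DR = 20 * log10(9.29 / 0.0775)
DR = 20 * log10(119.87)
DR = 41.57 dB

41.57 dB


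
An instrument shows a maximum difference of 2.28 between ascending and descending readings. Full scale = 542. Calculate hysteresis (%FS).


Hysteresis = (max difference / full scale) * 100%.
H = (2.28 / 542) * 100
H = 0.421 %FS

0.421 %FS


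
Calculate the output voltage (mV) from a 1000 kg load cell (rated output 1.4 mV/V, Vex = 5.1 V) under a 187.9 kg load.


Vout = rated_output * Vex * (load / capacity).
Vout = 1.4 * 5.1 * (187.9 / 1000)
Vout = 1.4 * 5.1 * 0.1879
Vout = 1.342 mV

1.342 mV


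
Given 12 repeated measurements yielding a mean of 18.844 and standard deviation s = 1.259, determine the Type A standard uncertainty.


The standard uncertainty for Type A evaluation is u = s / sqrt(n).
u = 1.259 / sqrt(12)
u = 1.259 / 3.4641
u = 0.3634

0.3634


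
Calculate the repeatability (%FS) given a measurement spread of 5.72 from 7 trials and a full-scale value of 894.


Repeatability = (spread / full scale) * 100%.
R = (5.72 / 894) * 100
R = 0.64 %FS

0.64 %FS


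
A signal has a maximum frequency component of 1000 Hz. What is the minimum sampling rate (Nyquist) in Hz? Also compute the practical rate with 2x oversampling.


By Nyquist theorem, fs_min = 2 * fmax.
fs_min = 2 * 1000 = 2000 Hz
Practical rate = 2 * fs_min = 2 * 2000 = 4000 Hz

fs_min = 2000 Hz, fs_practical = 4000 Hz


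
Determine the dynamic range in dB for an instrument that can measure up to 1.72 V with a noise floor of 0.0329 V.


Dynamic range = 20 * log10(Vmax / Vnoise).
DR = 20 * log10(1.72 / 0.0329)
DR = 20 * log10(52.28)
DR = 34.37 dB

34.37 dB


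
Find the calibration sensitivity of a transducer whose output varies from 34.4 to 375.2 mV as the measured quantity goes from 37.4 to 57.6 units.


Sensitivity = (y2 - y1) / (x2 - x1).
S = (375.2 - 34.4) / (57.6 - 37.4)
S = 340.8 / 20.2
S = 16.8713 mV/unit

16.8713 mV/unit


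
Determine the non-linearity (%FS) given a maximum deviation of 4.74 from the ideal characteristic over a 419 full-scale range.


Linearity error = (max deviation / full scale) * 100%.
Linearity = (4.74 / 419) * 100
Linearity = 1.131 %FS

1.131 %FS


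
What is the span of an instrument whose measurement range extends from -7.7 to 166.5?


Span = upper range - lower range.
Span = 166.5 - (-7.7)
Span = 174.2

174.2


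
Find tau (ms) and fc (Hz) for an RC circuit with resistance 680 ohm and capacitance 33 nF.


Time constant: tau = R * C.
tau = 680 * 3.30e-08 = 2.244e-05 s
tau = 0.0224 ms
Cutoff frequency: fc = 1 / (2*pi*R*C).
fc = 1 / (2*pi*2.244e-05) = 7092.47 Hz

tau = 0.0224 ms, fc = 7092.47 Hz


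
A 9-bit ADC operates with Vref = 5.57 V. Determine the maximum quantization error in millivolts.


The maximum quantization error is +/- LSB/2.
LSB = Vref / 2^n = 5.57 / 512 = 0.01087891 V
Max error = LSB / 2 = 0.01087891 / 2 = 0.00543945 V
Max error = 5.4395 mV

5.4395 mV


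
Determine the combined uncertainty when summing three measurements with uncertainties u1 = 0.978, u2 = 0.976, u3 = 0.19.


For a sum of independent quantities, uc = sqrt(u1^2 + u2^2 + u3^2).
uc = sqrt(0.978^2 + 0.976^2 + 0.19^2)
uc = sqrt(0.956484 + 0.952576 + 0.0361)
uc = 1.3947

1.3947


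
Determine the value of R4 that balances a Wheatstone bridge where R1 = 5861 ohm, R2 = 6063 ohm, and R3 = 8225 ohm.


At balance: R1*R4 = R2*R3, so R4 = R2*R3/R1.
R4 = 6063 * 8225 / 5861
R4 = 49868175 / 5861
R4 = 8508.48 ohm

8508.48 ohm


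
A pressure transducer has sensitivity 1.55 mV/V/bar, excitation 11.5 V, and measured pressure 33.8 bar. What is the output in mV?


Output = sensitivity * Vex * P.
Vout = 1.55 * 11.5 * 33.8
Vout = 17.825 * 33.8
Vout = 602.48 mV

602.48 mV


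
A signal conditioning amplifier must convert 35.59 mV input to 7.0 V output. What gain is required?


Gain = Vout / Vin (converting to same units).
G = 7.0 V / 35.59 mV
G = 7000.0 mV / 35.59 mV
G = 196.68

196.68


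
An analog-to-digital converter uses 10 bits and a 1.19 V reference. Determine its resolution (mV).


The resolution (LSB) of an ADC is Vref / 2^n.
LSB = 1.19 / 2^10
LSB = 1.19 / 1024
LSB = 0.00116211 V = 1.16210938 mV

1.16210938 mV


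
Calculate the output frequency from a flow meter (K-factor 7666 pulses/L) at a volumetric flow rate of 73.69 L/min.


Frequency = K * Q / 60 (converting L/min to L/s).
f = 7666 * 73.69 / 60
f = 564907.54 / 60
f = 9415.13 Hz

9415.13 Hz


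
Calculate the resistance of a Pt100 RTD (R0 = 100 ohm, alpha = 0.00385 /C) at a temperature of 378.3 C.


The RTD equation: Rt = R0 * (1 + alpha * T).
Rt = 100 * (1 + 0.00385 * 378.3)
Rt = 100 * (1 + 1.456455)
Rt = 100 * 2.456455
Rt = 245.645 ohm

245.645 ohm


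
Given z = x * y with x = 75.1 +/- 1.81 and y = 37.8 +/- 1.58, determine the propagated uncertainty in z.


For a product z = x*y, the relative uncertainty is:
uz/z = sqrt((ux/x)^2 + (uy/y)^2)
Relative uncertainties: ux/x = 1.81/75.1 = 0.024101
uy/y = 1.58/37.8 = 0.041799
z = 75.1 * 37.8 = 2838.8
uz = 2838.8 * sqrt(0.024101^2 + 0.041799^2) = 136.97

136.97


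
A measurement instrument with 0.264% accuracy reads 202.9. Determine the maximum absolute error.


Absolute error = (accuracy% / 100) * reading.
Error = (0.264 / 100) * 202.9
Error = 0.00264 * 202.9
Error = 0.5357

0.5357


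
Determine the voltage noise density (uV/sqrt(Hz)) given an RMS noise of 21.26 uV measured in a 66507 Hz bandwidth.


Noise spectral density = Vrms / sqrt(BW).
NSD = 21.26 / sqrt(66507)
NSD = 21.26 / 257.8895
NSD = 0.0824 uV/sqrt(Hz)

0.0824 uV/sqrt(Hz)


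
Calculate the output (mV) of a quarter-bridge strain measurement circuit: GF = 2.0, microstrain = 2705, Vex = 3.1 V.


Quarter bridge output: Vout = (GF * epsilon * Vex) / 4.
Vout = (2.0 * 2705e-6 * 3.1) / 4
Vout = 0.016771 / 4 V
Vout = 0.00419275 V = 4.1928 mV

4.1928 mV


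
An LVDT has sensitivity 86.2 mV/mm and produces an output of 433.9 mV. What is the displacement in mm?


Displacement = Vout / sensitivity.
d = 433.9 / 86.2
d = 5.034 mm

5.034 mm


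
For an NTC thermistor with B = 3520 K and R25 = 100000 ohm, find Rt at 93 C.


NTC thermistor equation: Rt = R25 * exp(B * (1/T - 1/T25)).
T in Kelvin: 366.15 K, T25 = 298.15 K
1/T - 1/T25 = 1/366.15 - 1/298.15 = -0.0006229
B * (1/T - 1/T25) = 3520 * -0.0006229 = -2.1926
Rt = 100000 * exp(-2.1926) = 11162.7 ohm

11162.7 ohm


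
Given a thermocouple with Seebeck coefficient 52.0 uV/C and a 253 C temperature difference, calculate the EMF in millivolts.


The thermocouple output V = sensitivity * dT.
V = 52.0 uV/C * 253 C
V = 13156.0 uV
V = 13.156 mV

13.156 mV


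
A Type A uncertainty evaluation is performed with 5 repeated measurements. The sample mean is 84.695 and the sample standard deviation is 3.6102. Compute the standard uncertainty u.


The standard uncertainty for Type A evaluation is u = s / sqrt(n).
u = 3.6102 / sqrt(5)
u = 3.6102 / 2.2361
u = 1.6145

1.6145


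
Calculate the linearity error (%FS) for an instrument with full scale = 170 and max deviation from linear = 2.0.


Linearity error = (max deviation / full scale) * 100%.
Linearity = (2.0 / 170) * 100
Linearity = 1.176 %FS

1.176 %FS


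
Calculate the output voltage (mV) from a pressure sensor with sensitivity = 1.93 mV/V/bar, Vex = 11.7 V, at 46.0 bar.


Output = sensitivity * Vex * P.
Vout = 1.93 * 11.7 * 46.0
Vout = 22.581 * 46.0
Vout = 1038.73 mV

1038.73 mV


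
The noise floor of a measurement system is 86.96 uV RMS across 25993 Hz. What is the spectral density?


Noise spectral density = Vrms / sqrt(BW).
NSD = 86.96 / sqrt(25993)
NSD = 86.96 / 161.2234
NSD = 0.5394 uV/sqrt(Hz)

0.5394 uV/sqrt(Hz)


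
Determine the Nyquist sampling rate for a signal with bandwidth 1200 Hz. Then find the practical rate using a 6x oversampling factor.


By Nyquist theorem, fs_min = 2 * fmax.
fs_min = 2 * 1200 = 2400 Hz
Practical rate = 6 * fs_min = 6 * 2400 = 14400 Hz

fs_min = 2400 Hz, fs_practical = 14400 Hz


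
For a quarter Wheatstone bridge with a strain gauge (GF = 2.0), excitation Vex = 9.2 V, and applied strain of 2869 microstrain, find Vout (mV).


Quarter bridge output: Vout = (GF * epsilon * Vex) / 4.
Vout = (2.0 * 2869e-6 * 9.2) / 4
Vout = 0.0527896 / 4 V
Vout = 0.0131974 V = 13.1974 mV

13.1974 mV


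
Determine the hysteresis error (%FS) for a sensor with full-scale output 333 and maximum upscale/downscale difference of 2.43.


Hysteresis = (max difference / full scale) * 100%.
H = (2.43 / 333) * 100
H = 0.73 %FS

0.73 %FS


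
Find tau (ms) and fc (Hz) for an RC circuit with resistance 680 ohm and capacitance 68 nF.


Time constant: tau = R * C.
tau = 680 * 6.80e-08 = 4.624e-05 s
tau = 0.0462 ms
Cutoff frequency: fc = 1 / (2*pi*R*C).
fc = 1 / (2*pi*4.624e-05) = 3441.93 Hz

tau = 0.0462 ms, fc = 3441.93 Hz


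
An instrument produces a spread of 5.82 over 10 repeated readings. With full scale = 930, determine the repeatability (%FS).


Repeatability = (spread / full scale) * 100%.
R = (5.82 / 930) * 100
R = 0.626 %FS

0.626 %FS


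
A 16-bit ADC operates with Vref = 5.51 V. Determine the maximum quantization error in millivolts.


The maximum quantization error is +/- LSB/2.
LSB = Vref / 2^n = 5.51 / 65536 = 8.408e-05 V
Max error = LSB / 2 = 8.408e-05 / 2 = 4.204e-05 V
Max error = 0.042 mV

0.042 mV


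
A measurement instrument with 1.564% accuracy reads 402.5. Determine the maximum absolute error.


Absolute error = (accuracy% / 100) * reading.
Error = (1.564 / 100) * 402.5
Error = 0.01564 * 402.5
Error = 6.2951

6.2951


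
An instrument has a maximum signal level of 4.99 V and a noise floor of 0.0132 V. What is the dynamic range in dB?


Dynamic range = 20 * log10(Vmax / Vnoise).
DR = 20 * log10(4.99 / 0.0132)
DR = 20 * log10(378.03)
DR = 51.55 dB

51.55 dB


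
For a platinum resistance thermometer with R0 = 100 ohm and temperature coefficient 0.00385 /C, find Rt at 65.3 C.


The RTD equation: Rt = R0 * (1 + alpha * T).
Rt = 100 * (1 + 0.00385 * 65.3)
Rt = 100 * (1 + 0.251405)
Rt = 100 * 1.251405
Rt = 125.141 ohm

125.141 ohm


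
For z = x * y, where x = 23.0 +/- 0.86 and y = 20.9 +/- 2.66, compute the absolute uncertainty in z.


For a product z = x*y, the relative uncertainty is:
uz/z = sqrt((ux/x)^2 + (uy/y)^2)
Relative uncertainties: ux/x = 0.86/23.0 = 0.037391
uy/y = 2.66/20.9 = 0.127273
z = 23.0 * 20.9 = 480.7
uz = 480.7 * sqrt(0.037391^2 + 0.127273^2) = 63.766

63.766


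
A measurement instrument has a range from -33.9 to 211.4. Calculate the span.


Span = upper range - lower range.
Span = 211.4 - (-33.9)
Span = 245.3

245.3


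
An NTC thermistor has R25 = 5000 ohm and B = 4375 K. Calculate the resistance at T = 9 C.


NTC thermistor equation: Rt = R25 * exp(B * (1/T - 1/T25)).
T in Kelvin: 282.15 K, T25 = 298.15 K
1/T - 1/T25 = 1/282.15 - 1/298.15 = 0.0001902
B * (1/T - 1/T25) = 4375 * 0.0001902 = 0.8321
Rt = 5000 * exp(0.8321) = 11490.9 ohm

11490.9 ohm


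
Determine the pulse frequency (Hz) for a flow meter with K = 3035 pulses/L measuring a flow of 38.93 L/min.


Frequency = K * Q / 60 (converting L/min to L/s).
f = 3035 * 38.93 / 60
f = 118152.55 / 60
f = 1969.21 Hz

1969.21 Hz


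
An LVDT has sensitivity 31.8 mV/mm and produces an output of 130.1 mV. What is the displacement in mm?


Displacement = Vout / sensitivity.
d = 130.1 / 31.8
d = 4.091 mm

4.091 mm


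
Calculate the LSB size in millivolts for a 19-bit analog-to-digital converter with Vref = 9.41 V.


The resolution (LSB) of an ADC is Vref / 2^n.
LSB = 9.41 / 2^19
LSB = 9.41 / 524288
LSB = 1.795e-05 V = 0.01794815 mV

0.01794815 mV


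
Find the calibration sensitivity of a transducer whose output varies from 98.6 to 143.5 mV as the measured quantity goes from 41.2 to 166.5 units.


Sensitivity = (y2 - y1) / (x2 - x1).
S = (143.5 - 98.6) / (166.5 - 41.2)
S = 44.9 / 125.3
S = 0.3583 mV/unit

0.3583 mV/unit


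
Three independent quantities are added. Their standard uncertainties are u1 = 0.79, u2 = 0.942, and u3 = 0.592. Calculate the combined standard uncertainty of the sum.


For a sum of independent quantities, uc = sqrt(u1^2 + u2^2 + u3^2).
uc = sqrt(0.79^2 + 0.942^2 + 0.592^2)
uc = sqrt(0.6241 + 0.887364 + 0.350464)
uc = 1.3645

1.3645


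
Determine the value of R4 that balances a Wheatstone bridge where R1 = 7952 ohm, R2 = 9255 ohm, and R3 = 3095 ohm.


At balance: R1*R4 = R2*R3, so R4 = R2*R3/R1.
R4 = 9255 * 3095 / 7952
R4 = 28644225 / 7952
R4 = 3602.14 ohm

3602.14 ohm


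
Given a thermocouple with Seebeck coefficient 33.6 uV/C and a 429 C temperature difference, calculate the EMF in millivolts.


The thermocouple output V = sensitivity * dT.
V = 33.6 uV/C * 429 C
V = 14414.4 uV
V = 14.414 mV

14.414 mV


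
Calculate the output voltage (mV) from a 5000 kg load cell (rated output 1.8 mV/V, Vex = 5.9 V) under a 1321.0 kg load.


Vout = rated_output * Vex * (load / capacity).
Vout = 1.8 * 5.9 * (1321.0 / 5000)
Vout = 1.8 * 5.9 * 0.2642
Vout = 2.806 mV

2.806 mV


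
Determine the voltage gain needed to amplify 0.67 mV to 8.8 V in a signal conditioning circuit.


Gain = Vout / Vin (converting to same units).
G = 8.8 V / 0.67 mV
G = 8800.0 mV / 0.67 mV
G = 13134.33

13134.33


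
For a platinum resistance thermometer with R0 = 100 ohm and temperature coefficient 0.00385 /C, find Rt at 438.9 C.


The RTD equation: Rt = R0 * (1 + alpha * T).
Rt = 100 * (1 + 0.00385 * 438.9)
Rt = 100 * (1 + 1.689765)
Rt = 100 * 2.689765
Rt = 268.976 ohm

268.976 ohm


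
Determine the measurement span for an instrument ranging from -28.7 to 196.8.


Span = upper range - lower range.
Span = 196.8 - (-28.7)
Span = 225.5

225.5


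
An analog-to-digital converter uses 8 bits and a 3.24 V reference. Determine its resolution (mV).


The resolution (LSB) of an ADC is Vref / 2^n.
LSB = 3.24 / 2^8
LSB = 3.24 / 256
LSB = 0.01265625 V = 12.65625 mV

12.65625 mV


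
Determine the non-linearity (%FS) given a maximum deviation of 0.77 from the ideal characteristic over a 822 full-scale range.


Linearity error = (max deviation / full scale) * 100%.
Linearity = (0.77 / 822) * 100
Linearity = 0.094 %FS

0.094 %FS


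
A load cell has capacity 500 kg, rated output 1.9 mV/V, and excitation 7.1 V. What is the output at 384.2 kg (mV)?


Vout = rated_output * Vex * (load / capacity).
Vout = 1.9 * 7.1 * (384.2 / 500)
Vout = 1.9 * 7.1 * 0.7684
Vout = 10.366 mV

10.366 mV


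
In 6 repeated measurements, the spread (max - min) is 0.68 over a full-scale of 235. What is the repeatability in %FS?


Repeatability = (spread / full scale) * 100%.
R = (0.68 / 235) * 100
R = 0.289 %FS

0.289 %FS


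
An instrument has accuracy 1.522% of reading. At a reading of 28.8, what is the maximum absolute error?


Absolute error = (accuracy% / 100) * reading.
Error = (1.522 / 100) * 28.8
Error = 0.01522 * 28.8
Error = 0.4383

0.4383


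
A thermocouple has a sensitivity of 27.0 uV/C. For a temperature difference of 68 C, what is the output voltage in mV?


The thermocouple output V = sensitivity * dT.
V = 27.0 uV/C * 68 C
V = 1836.0 uV
V = 1.836 mV

1.836 mV


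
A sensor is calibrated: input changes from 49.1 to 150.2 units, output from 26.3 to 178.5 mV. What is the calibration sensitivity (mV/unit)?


Sensitivity = (y2 - y1) / (x2 - x1).
S = (178.5 - 26.3) / (150.2 - 49.1)
S = 152.2 / 101.1
S = 1.5054 mV/unit

1.5054 mV/unit


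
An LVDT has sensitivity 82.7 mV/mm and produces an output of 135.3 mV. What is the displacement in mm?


Displacement = Vout / sensitivity.
d = 135.3 / 82.7
d = 1.636 mm

1.636 mm


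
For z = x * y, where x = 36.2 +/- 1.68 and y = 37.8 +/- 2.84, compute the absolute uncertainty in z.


For a product z = x*y, the relative uncertainty is:
uz/z = sqrt((ux/x)^2 + (uy/y)^2)
Relative uncertainties: ux/x = 1.68/36.2 = 0.046409
uy/y = 2.84/37.8 = 0.075132
z = 36.2 * 37.8 = 1368.4
uz = 1368.4 * sqrt(0.046409^2 + 0.075132^2) = 120.84

120.84


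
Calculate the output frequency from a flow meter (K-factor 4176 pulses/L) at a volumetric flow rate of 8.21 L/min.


Frequency = K * Q / 60 (converting L/min to L/s).
f = 4176 * 8.21 / 60
f = 34284.96 / 60
f = 571.42 Hz

571.42 Hz


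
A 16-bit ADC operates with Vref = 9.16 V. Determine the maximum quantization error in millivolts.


The maximum quantization error is +/- LSB/2.
LSB = Vref / 2^n = 9.16 / 65536 = 0.00013977 V
Max error = LSB / 2 = 0.00013977 / 2 = 6.989e-05 V
Max error = 0.0699 mV

0.0699 mV


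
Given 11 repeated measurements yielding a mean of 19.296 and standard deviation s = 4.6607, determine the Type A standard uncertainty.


The standard uncertainty for Type A evaluation is u = s / sqrt(n).
u = 4.6607 / sqrt(11)
u = 4.6607 / 3.3166
u = 1.4053

1.4053


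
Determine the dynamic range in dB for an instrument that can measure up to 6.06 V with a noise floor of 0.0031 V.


Dynamic range = 20 * log10(Vmax / Vnoise).
DR = 20 * log10(6.06 / 0.0031)
DR = 20 * log10(1954.84)
DR = 65.82 dB

65.82 dB


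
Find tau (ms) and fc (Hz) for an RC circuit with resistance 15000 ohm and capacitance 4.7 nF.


Time constant: tau = R * C.
tau = 15000 * 4.70e-09 = 7.05e-05 s
tau = 0.0705 ms
Cutoff frequency: fc = 1 / (2*pi*R*C).
fc = 1 / (2*pi*7.05e-05) = 2257.52 Hz

tau = 0.0705 ms, fc = 2257.52 Hz


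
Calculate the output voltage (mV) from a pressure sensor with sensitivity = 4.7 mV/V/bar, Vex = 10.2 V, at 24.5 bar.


Output = sensitivity * Vex * P.
Vout = 4.7 * 10.2 * 24.5
Vout = 47.94 * 24.5
Vout = 1174.53 mV

1174.53 mV


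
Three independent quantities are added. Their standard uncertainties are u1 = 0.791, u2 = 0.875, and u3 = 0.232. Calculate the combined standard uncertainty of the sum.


For a sum of independent quantities, uc = sqrt(u1^2 + u2^2 + u3^2).
uc = sqrt(0.791^2 + 0.875^2 + 0.232^2)
uc = sqrt(0.625681 + 0.765625 + 0.053824)
uc = 1.2021

1.2021


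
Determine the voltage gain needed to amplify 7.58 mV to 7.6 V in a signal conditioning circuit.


Gain = Vout / Vin (converting to same units).
G = 7.6 V / 7.58 mV
G = 7600.0 mV / 7.58 mV
G = 1002.64

1002.64


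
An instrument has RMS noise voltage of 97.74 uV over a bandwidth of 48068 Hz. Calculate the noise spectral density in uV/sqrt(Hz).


Noise spectral density = Vrms / sqrt(BW).
NSD = 97.74 / sqrt(48068)
NSD = 97.74 / 219.2442
NSD = 0.4458 uV/sqrt(Hz)

0.4458 uV/sqrt(Hz)


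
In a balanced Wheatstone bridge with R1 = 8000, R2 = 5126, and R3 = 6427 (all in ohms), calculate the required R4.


At balance: R1*R4 = R2*R3, so R4 = R2*R3/R1.
R4 = 5126 * 6427 / 8000
R4 = 32944802 / 8000
R4 = 4118.1 ohm

4118.1 ohm


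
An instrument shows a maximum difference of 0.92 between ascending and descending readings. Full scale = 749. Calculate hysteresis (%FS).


Hysteresis = (max difference / full scale) * 100%.
H = (0.92 / 749) * 100
H = 0.123 %FS

0.123 %FS


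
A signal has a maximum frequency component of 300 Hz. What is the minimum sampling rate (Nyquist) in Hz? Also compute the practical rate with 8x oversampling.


By Nyquist theorem, fs_min = 2 * fmax.
fs_min = 2 * 300 = 600 Hz
Practical rate = 8 * fs_min = 8 * 600 = 4800 Hz

fs_min = 600 Hz, fs_practical = 4800 Hz


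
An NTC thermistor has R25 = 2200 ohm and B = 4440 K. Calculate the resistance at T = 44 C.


NTC thermistor equation: Rt = R25 * exp(B * (1/T - 1/T25)).
T in Kelvin: 317.15 K, T25 = 298.15 K
1/T - 1/T25 = 1/317.15 - 1/298.15 = -0.00020093
B * (1/T - 1/T25) = 4440 * -0.00020093 = -0.8921
Rt = 2200 * exp(-0.8921) = 901.5 ohm

901.5 ohm


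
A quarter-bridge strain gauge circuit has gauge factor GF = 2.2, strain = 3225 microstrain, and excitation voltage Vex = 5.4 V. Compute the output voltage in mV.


Quarter bridge output: Vout = (GF * epsilon * Vex) / 4.
Vout = (2.2 * 3225e-6 * 5.4) / 4
Vout = 0.038313 / 4 V
Vout = 0.00957825 V = 9.5783 mV

9.5783 mV


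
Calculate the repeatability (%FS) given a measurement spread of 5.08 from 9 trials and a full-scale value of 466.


Repeatability = (spread / full scale) * 100%.
R = (5.08 / 466) * 100
R = 1.09 %FS

1.09 %FS


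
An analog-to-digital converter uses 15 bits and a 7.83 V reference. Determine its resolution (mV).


The resolution (LSB) of an ADC is Vref / 2^n.
LSB = 7.83 / 2^15
LSB = 7.83 / 32768
LSB = 0.00023895 V = 0.23895264 mV

0.23895264 mV


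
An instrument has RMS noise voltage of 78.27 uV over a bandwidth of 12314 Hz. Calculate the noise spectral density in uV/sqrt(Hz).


Noise spectral density = Vrms / sqrt(BW).
NSD = 78.27 / sqrt(12314)
NSD = 78.27 / 110.9685
NSD = 0.7053 uV/sqrt(Hz)

0.7053 uV/sqrt(Hz)


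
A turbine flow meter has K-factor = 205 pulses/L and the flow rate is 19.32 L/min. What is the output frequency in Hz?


Frequency = K * Q / 60 (converting L/min to L/s).
f = 205 * 19.32 / 60
f = 3960.6 / 60
f = 66.01 Hz

66.01 Hz


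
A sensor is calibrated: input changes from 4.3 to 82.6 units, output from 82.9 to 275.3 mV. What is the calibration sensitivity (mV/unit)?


Sensitivity = (y2 - y1) / (x2 - x1).
S = (275.3 - 82.9) / (82.6 - 4.3)
S = 192.4 / 78.3
S = 2.4572 mV/unit

2.4572 mV/unit


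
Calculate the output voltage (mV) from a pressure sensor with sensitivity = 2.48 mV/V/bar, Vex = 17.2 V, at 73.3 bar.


Output = sensitivity * Vex * P.
Vout = 2.48 * 17.2 * 73.3
Vout = 42.656 * 73.3
Vout = 3126.68 mV

3126.68 mV


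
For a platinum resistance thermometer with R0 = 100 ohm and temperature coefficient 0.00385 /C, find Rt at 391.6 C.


The RTD equation: Rt = R0 * (1 + alpha * T).
Rt = 100 * (1 + 0.00385 * 391.6)
Rt = 100 * (1 + 1.50766)
Rt = 100 * 2.50766
Rt = 250.766 ohm

250.766 ohm


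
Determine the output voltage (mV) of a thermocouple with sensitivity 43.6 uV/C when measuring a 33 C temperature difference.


The thermocouple output V = sensitivity * dT.
V = 43.6 uV/C * 33 C
V = 1438.8 uV
V = 1.439 mV

1.439 mV


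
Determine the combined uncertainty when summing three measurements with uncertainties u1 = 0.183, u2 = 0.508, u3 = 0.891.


For a sum of independent quantities, uc = sqrt(u1^2 + u2^2 + u3^2).
uc = sqrt(0.183^2 + 0.508^2 + 0.891^2)
uc = sqrt(0.033489 + 0.258064 + 0.793881)
uc = 1.0418

1.0418


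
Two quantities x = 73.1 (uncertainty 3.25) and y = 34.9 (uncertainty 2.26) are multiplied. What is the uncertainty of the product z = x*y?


For a product z = x*y, the relative uncertainty is:
uz/z = sqrt((ux/x)^2 + (uy/y)^2)
Relative uncertainties: ux/x = 3.25/73.1 = 0.04446
uy/y = 2.26/34.9 = 0.064756
z = 73.1 * 34.9 = 2551.2
uz = 2551.2 * sqrt(0.04446^2 + 0.064756^2) = 200.395

200.395


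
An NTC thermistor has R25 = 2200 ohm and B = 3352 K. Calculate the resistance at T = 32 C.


NTC thermistor equation: Rt = R25 * exp(B * (1/T - 1/T25)).
T in Kelvin: 305.15 K, T25 = 298.15 K
1/T - 1/T25 = 1/305.15 - 1/298.15 = -7.694e-05
B * (1/T - 1/T25) = 3352 * -7.694e-05 = -0.2579
Rt = 2200 * exp(-0.2579) = 1699.9 ohm

1699.9 ohm


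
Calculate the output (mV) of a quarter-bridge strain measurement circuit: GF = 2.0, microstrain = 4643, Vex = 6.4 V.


Quarter bridge output: Vout = (GF * epsilon * Vex) / 4.
Vout = (2.0 * 4643e-6 * 6.4) / 4
Vout = 0.0594304 / 4 V
Vout = 0.0148576 V = 14.8576 mV

14.8576 mV


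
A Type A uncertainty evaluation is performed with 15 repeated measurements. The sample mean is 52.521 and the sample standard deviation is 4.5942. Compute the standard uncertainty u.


The standard uncertainty for Type A evaluation is u = s / sqrt(n).
u = 4.5942 / sqrt(15)
u = 4.5942 / 3.873
u = 1.1862

1.1862


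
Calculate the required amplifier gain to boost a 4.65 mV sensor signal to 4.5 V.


Gain = Vout / Vin (converting to same units).
G = 4.5 V / 4.65 mV
G = 4500.0 mV / 4.65 mV
G = 967.74

967.74


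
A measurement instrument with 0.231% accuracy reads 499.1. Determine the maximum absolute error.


Absolute error = (accuracy% / 100) * reading.
Error = (0.231 / 100) * 499.1
Error = 0.00231 * 499.1
Error = 1.1529

1.1529


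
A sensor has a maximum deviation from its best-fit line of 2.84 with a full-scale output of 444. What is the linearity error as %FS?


Linearity error = (max deviation / full scale) * 100%.
Linearity = (2.84 / 444) * 100
Linearity = 0.64 %FS

0.64 %FS


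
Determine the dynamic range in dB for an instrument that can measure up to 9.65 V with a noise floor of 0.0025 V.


Dynamic range = 20 * log10(Vmax / Vnoise).
DR = 20 * log10(9.65 / 0.0025)
DR = 20 * log10(3860.0)
DR = 71.73 dB

71.73 dB


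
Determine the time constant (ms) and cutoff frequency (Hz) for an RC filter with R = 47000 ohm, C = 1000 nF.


Time constant: tau = R * C.
tau = 47000 * 1.00e-06 = 0.047 s
tau = 47.0 ms
Cutoff frequency: fc = 1 / (2*pi*R*C).
fc = 1 / (2*pi*0.047) = 3.39 Hz

tau = 47.0 ms, fc = 3.39 Hz


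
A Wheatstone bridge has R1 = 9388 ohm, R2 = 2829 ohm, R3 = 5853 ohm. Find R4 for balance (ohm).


At balance: R1*R4 = R2*R3, so R4 = R2*R3/R1.
R4 = 2829 * 5853 / 9388
R4 = 16558137 / 9388
R4 = 1763.76 ohm

1763.76 ohm


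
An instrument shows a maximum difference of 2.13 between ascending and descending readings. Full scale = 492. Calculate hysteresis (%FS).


Hysteresis = (max difference / full scale) * 100%.
H = (2.13 / 492) * 100
H = 0.433 %FS

0.433 %FS


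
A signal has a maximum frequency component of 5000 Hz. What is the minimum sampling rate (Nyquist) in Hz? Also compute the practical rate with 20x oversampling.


By Nyquist theorem, fs_min = 2 * fmax.
fs_min = 2 * 5000 = 10000 Hz
Practical rate = 20 * fs_min = 20 * 10000 = 200000 Hz

fs_min = 10000 Hz, fs_practical = 200000 Hz


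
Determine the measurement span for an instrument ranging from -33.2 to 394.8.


Span = upper range - lower range.
Span = 394.8 - (-33.2)
Span = 428.0

428.0


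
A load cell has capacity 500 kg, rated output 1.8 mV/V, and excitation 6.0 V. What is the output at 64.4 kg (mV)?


Vout = rated_output * Vex * (load / capacity).
Vout = 1.8 * 6.0 * (64.4 / 500)
Vout = 1.8 * 6.0 * 0.1288
Vout = 1.391 mV

1.391 mV


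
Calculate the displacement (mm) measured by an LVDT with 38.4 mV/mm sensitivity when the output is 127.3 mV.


Displacement = Vout / sensitivity.
d = 127.3 / 38.4
d = 3.315 mm

3.315 mm


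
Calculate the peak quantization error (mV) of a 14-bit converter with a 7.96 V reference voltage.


The maximum quantization error is +/- LSB/2.
LSB = Vref / 2^n = 7.96 / 16384 = 0.00048584 V
Max error = LSB / 2 = 0.00048584 / 2 = 0.00024292 V
Max error = 0.2429 mV

0.2429 mV


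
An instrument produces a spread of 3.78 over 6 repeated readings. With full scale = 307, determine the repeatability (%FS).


Repeatability = (spread / full scale) * 100%.
R = (3.78 / 307) * 100
R = 1.231 %FS

1.231 %FS


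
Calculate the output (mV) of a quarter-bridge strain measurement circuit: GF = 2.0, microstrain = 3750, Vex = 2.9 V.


Quarter bridge output: Vout = (GF * epsilon * Vex) / 4.
Vout = (2.0 * 3750e-6 * 2.9) / 4
Vout = 0.02175 / 4 V
Vout = 0.0054375 V = 5.4375 mV

5.4375 mV


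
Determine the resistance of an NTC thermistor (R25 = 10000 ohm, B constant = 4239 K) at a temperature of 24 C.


NTC thermistor equation: Rt = R25 * exp(B * (1/T - 1/T25)).
T in Kelvin: 297.15 K, T25 = 298.15 K
1/T - 1/T25 = 1/297.15 - 1/298.15 = 1.129e-05
B * (1/T - 1/T25) = 4239 * 1.129e-05 = 0.0478
Rt = 10000 * exp(0.0478) = 10490.1 ohm

10490.1 ohm


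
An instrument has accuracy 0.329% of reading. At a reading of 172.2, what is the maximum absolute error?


Absolute error = (accuracy% / 100) * reading.
Error = (0.329 / 100) * 172.2
Error = 0.00329 * 172.2
Error = 0.5665

0.5665


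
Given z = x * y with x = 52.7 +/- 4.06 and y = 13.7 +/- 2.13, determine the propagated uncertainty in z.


For a product z = x*y, the relative uncertainty is:
uz/z = sqrt((ux/x)^2 + (uy/y)^2)
Relative uncertainties: ux/x = 4.06/52.7 = 0.07704
uy/y = 2.13/13.7 = 0.155474
z = 52.7 * 13.7 = 722.0
uz = 722.0 * sqrt(0.07704^2 + 0.155474^2) = 125.276

125.276


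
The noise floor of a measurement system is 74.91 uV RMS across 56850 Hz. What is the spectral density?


Noise spectral density = Vrms / sqrt(BW).
NSD = 74.91 / sqrt(56850)
NSD = 74.91 / 238.4324
NSD = 0.3142 uV/sqrt(Hz)

0.3142 uV/sqrt(Hz)


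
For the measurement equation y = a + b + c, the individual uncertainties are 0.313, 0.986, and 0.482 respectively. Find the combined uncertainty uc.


For a sum of independent quantities, uc = sqrt(u1^2 + u2^2 + u3^2).
uc = sqrt(0.313^2 + 0.986^2 + 0.482^2)
uc = sqrt(0.097969 + 0.972196 + 0.232324)
uc = 1.1413

1.1413


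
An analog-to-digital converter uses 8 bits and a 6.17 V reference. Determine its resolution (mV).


The resolution (LSB) of an ADC is Vref / 2^n.
LSB = 6.17 / 2^8
LSB = 6.17 / 256
LSB = 0.02410156 V = 24.1015625 mV

24.1015625 mV


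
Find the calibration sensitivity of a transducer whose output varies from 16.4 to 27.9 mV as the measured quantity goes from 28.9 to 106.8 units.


Sensitivity = (y2 - y1) / (x2 - x1).
S = (27.9 - 16.4) / (106.8 - 28.9)
S = 11.5 / 77.9
S = 0.1476 mV/unit

0.1476 mV/unit


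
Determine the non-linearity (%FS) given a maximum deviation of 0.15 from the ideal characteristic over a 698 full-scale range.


Linearity error = (max deviation / full scale) * 100%.
Linearity = (0.15 / 698) * 100
Linearity = 0.021 %FS

0.021 %FS


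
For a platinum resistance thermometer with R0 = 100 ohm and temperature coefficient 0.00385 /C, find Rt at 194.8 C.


The RTD equation: Rt = R0 * (1 + alpha * T).
Rt = 100 * (1 + 0.00385 * 194.8)
Rt = 100 * (1 + 0.74998)
Rt = 100 * 1.74998
Rt = 174.998 ohm

174.998 ohm


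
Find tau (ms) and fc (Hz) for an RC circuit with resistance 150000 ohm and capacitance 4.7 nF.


Time constant: tau = R * C.
tau = 150000 * 4.70e-09 = 0.000705 s
tau = 0.705 ms
Cutoff frequency: fc = 1 / (2*pi*R*C).
fc = 1 / (2*pi*0.000705) = 225.75 Hz

tau = 0.705 ms, fc = 225.75 Hz


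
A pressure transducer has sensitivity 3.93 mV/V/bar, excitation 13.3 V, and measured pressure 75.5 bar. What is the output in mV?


Output = sensitivity * Vex * P.
Vout = 3.93 * 13.3 * 75.5
Vout = 52.269 * 75.5
Vout = 3946.31 mV

3946.31 mV


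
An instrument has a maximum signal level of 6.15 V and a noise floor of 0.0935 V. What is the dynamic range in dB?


Dynamic range = 20 * log10(Vmax / Vnoise).
DR = 20 * log10(6.15 / 0.0935)
DR = 20 * log10(65.78)
DR = 36.36 dB

36.36 dB


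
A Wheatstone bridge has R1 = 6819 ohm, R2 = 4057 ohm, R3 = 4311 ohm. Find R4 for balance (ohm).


At balance: R1*R4 = R2*R3, so R4 = R2*R3/R1.
R4 = 4057 * 4311 / 6819
R4 = 17489727 / 6819
R4 = 2564.85 ohm

2564.85 ohm


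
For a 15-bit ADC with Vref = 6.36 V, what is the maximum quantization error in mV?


The maximum quantization error is +/- LSB/2.
LSB = Vref / 2^n = 6.36 / 32768 = 0.00019409 V
Max error = LSB / 2 = 0.00019409 / 2 = 9.705e-05 V
Max error = 0.097 mV

0.097 mV


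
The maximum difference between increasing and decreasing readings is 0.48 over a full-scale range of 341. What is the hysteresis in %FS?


Hysteresis = (max difference / full scale) * 100%.
H = (0.48 / 341) * 100
H = 0.141 %FS

0.141 %FS


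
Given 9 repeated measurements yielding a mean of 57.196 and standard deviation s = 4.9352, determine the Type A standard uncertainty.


The standard uncertainty for Type A evaluation is u = s / sqrt(n).
u = 4.9352 / sqrt(9)
u = 4.9352 / 3.0
u = 1.6451

1.6451


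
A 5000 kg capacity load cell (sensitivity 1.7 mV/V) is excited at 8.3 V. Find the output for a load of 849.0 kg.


Vout = rated_output * Vex * (load / capacity).
Vout = 1.7 * 8.3 * (849.0 / 5000)
Vout = 1.7 * 8.3 * 0.1698
Vout = 2.396 mV

2.396 mV


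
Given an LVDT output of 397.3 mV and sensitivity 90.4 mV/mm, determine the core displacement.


Displacement = Vout / sensitivity.
d = 397.3 / 90.4
d = 4.395 mm

4.395 mm


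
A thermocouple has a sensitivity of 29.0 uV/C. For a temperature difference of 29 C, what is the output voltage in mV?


The thermocouple output V = sensitivity * dT.
V = 29.0 uV/C * 29 C
V = 841.0 uV
V = 0.841 mV

0.841 mV


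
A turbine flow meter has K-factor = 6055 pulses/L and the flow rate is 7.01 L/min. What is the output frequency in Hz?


Frequency = K * Q / 60 (converting L/min to L/s).
f = 6055 * 7.01 / 60
f = 42445.55 / 60
f = 707.43 Hz

707.43 Hz


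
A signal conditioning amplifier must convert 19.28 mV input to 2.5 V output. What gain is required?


Gain = Vout / Vin (converting to same units).
G = 2.5 V / 19.28 mV
G = 2500.0 mV / 19.28 mV
G = 129.67

129.67


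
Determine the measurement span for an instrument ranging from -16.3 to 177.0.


Span = upper range - lower range.
Span = 177.0 - (-16.3)
Span = 193.3

193.3


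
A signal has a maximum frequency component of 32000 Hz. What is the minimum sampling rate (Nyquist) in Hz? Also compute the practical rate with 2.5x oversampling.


By Nyquist theorem, fs_min = 2 * fmax.
fs_min = 2 * 32000 = 64000 Hz
Practical rate = 2.5 * fs_min = 2.5 * 64000 = 160000 Hz

fs_min = 64000 Hz, fs_practical = 160000 Hz


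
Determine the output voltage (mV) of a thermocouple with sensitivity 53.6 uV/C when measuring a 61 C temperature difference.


The thermocouple output V = sensitivity * dT.
V = 53.6 uV/C * 61 C
V = 3269.6 uV
V = 3.27 mV

3.27 mV


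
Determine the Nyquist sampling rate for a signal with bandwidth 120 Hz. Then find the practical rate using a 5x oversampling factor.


By Nyquist theorem, fs_min = 2 * fmax.
fs_min = 2 * 120 = 240 Hz
Practical rate = 5 * fs_min = 5 * 240 = 1200 Hz

fs_min = 240 Hz, fs_practical = 1200 Hz


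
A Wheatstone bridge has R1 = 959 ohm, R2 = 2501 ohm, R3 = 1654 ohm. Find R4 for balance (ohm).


At balance: R1*R4 = R2*R3, so R4 = R2*R3/R1.
R4 = 2501 * 1654 / 959
R4 = 4136654 / 959
R4 = 4313.51 ohm

4313.51 ohm


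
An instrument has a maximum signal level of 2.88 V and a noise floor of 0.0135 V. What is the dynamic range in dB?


Dynamic range = 20 * log10(Vmax / Vnoise).
DR = 20 * log10(2.88 / 0.0135)
DR = 20 * log10(213.33)
DR = 46.58 dB

46.58 dB
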